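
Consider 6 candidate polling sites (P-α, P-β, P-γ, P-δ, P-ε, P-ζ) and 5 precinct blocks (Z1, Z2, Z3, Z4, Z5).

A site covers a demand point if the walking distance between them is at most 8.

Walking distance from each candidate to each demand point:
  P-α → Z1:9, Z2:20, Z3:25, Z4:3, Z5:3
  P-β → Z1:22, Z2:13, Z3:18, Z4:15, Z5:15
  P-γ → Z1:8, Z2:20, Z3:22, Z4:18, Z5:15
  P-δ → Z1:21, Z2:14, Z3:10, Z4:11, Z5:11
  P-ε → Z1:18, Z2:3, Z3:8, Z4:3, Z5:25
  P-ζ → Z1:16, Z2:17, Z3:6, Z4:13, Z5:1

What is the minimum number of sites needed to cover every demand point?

Coverage sets (demand points within 8 of each site):
  P-α: {Z4, Z5}
  P-β: {}
  P-γ: {Z1}
  P-δ: {}
  P-ε: {Z2, Z3, Z4}
  P-ζ: {Z3, Z5}
No 2 sites suffice: every size-2 union leaves at least one demand point uncovered.
But {P-α, P-γ, P-ε} covers everything, so the minimum is 3.

3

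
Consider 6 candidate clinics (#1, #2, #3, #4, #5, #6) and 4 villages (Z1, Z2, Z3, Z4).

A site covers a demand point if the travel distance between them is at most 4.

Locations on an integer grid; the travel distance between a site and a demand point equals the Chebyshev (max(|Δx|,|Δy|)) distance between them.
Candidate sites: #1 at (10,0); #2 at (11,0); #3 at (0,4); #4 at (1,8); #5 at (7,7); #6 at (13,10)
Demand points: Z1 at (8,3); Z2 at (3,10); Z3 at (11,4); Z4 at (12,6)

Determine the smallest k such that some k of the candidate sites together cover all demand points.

2

Coverage sets (demand points within 4 of each site):
  #1: {Z1, Z3}
  #2: {Z1, Z3}
  #3: {}
  #4: {Z2}
  #5: {Z1, Z2, Z3}
  #6: {Z4}
No single site covers all 4 demand points.
But {#5, #6} covers everything, so the minimum is 2.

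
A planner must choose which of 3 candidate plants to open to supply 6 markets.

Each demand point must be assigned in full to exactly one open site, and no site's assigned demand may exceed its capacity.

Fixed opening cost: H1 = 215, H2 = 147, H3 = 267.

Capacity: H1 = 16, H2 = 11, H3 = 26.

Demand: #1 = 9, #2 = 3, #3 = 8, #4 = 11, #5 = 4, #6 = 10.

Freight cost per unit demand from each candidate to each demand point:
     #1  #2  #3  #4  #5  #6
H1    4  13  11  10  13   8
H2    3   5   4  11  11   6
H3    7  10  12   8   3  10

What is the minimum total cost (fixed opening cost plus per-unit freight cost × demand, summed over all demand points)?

Open {H1, H2, H3}; cheapest assignment that respects the capacities:
  H1 (cap 16, load 9): #1 — cost 9×4 = 36
  H2 (cap 11, load 11): #2, #3 — cost 3×5 + 8×4 = 47
  H3 (cap 26, load 25): #4, #5, #6 — cost 11×8 + 4×3 + 10×10 = 200
  Shipping 283, fixed 629 → total 912.
  Any other capacity-feasible assignment to {H1, H2, H3} ships for at least 283.
Total demand is 45 and no other set of sites has combined capacity ≥ 45, so {H1, H2, H3} is the only feasible choice of open sites. Minimum: 912.

912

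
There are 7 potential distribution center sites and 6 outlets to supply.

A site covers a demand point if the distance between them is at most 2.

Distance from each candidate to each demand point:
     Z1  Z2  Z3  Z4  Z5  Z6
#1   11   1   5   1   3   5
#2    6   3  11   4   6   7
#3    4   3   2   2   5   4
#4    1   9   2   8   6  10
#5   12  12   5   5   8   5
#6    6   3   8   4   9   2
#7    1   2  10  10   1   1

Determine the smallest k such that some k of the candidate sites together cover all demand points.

2

Coverage sets (demand points within 2 of each site):
  #1: {Z2, Z4}
  #2: {}
  #3: {Z3, Z4}
  #4: {Z1, Z3}
  #5: {}
  #6: {Z6}
  #7: {Z1, Z2, Z5, Z6}
No single site covers all 6 demand points.
But {#3, #7} covers everything, so the minimum is 2.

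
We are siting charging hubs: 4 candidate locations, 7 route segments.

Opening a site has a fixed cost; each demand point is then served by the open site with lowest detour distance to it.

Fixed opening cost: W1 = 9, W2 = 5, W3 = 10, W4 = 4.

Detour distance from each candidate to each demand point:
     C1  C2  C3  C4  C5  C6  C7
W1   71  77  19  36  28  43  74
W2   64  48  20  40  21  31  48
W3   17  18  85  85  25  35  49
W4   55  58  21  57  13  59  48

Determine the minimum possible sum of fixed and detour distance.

Open {W2, W3, W4}: assign each demand point to its cheapest open site.
  C1→W3 17, C2→W3 18, C3→W2 20, C4→W2 40, C5→W4 13, C6→W2 31, C7→W2 48
  detour distance 187, fixed 19 → total 206.
Compare {W1, W3, W4}: detour distance 186 + fixed 23 = 209.
Compare {W2, W3}: detour distance 195 + fixed 15 = 210.
Compare {W1, W2, W3, W4}: detour distance 182 + fixed 28 = 210.
All other subsets cost ≥ 209. Minimum total cost: 206.

206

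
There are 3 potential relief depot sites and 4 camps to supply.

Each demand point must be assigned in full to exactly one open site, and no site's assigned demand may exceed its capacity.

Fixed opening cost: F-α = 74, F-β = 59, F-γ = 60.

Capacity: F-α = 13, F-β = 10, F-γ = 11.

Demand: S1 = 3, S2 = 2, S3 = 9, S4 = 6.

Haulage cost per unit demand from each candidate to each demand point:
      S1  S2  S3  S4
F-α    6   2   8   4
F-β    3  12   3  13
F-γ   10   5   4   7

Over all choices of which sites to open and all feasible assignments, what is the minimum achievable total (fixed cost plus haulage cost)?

Open {F-α, F-β}; cheapest assignment that respects the capacities:
  F-α (cap 13, load 11): S1, S2, S4 — cost 3×6 + 2×2 + 6×4 = 46
  F-β (cap 10, load 9): S3 — cost 9×3 = 27
  Shipping 73, fixed 133 → total 206.
  Any other capacity-feasible assignment to {F-α, F-β} ships for at least 73.
Compare {F-α, F-γ}: its best feasible assignment gives total 216.
Compare {F-β, F-γ}: its best feasible assignment gives total 228.
Every other set of open sites that can feasibly serve all demand totals ≥ 216 even under its best assignment. Minimum: 206.

206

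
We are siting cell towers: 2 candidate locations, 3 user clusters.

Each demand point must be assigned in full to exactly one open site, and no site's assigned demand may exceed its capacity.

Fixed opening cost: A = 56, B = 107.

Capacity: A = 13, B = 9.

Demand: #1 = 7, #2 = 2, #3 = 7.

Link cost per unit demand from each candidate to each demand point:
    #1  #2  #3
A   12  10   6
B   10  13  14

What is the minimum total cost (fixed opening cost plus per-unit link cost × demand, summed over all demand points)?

295

Open {A, B}; cheapest assignment that respects the capacities:
  A (cap 13, load 9): #2, #3 — cost 2×10 + 7×6 = 62
  B (cap 9, load 7): #1 — cost 7×10 = 70
  Shipping 132, fixed 163 → total 295.
  Any other capacity-feasible assignment to {A, B} ships for at least 132.
Total demand is 16 and no other set of sites has combined capacity ≥ 16, so {A, B} is the only feasible choice of open sites. Minimum: 295.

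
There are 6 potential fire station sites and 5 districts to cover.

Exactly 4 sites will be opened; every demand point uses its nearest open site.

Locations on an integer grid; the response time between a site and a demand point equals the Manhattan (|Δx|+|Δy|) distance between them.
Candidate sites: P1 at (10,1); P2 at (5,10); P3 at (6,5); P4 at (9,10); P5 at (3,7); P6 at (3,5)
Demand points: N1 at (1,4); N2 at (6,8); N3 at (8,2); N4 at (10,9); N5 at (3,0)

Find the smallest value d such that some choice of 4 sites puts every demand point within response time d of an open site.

Open {P1, P2, P4, P6}.
  Farthest demand point is N5 at response time 5 (to P6); all others are ≤ 5.
With {P1, P3, P4, P6} the worst case is 5.
With {P1, P4, P5, P6} the worst case is 5.
No size-4 selection achieves below 5.

5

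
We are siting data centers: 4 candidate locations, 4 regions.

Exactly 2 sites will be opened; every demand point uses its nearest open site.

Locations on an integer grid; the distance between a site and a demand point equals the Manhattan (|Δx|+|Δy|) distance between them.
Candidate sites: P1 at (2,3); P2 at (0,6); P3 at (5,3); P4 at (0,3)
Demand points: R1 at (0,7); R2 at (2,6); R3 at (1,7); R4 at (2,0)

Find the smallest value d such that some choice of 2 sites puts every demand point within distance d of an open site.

3

Open {P1, P2}.
  Farthest demand point is R4 at distance 3 (to P1); all others are ≤ 3.
With {P1, P4} the worst case is 5.
With {P2, P4} the worst case is 5.
No size-2 selection achieves below 3.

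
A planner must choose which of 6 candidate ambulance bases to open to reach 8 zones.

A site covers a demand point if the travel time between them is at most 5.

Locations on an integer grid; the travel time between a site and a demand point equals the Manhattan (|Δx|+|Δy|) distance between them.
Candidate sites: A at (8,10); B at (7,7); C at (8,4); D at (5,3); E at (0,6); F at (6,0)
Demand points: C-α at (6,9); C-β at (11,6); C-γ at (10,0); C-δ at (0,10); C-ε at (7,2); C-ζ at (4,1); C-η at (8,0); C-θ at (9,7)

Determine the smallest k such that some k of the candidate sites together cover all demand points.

3

Coverage sets (demand points within 5 of each site):
  A: {C-α, C-θ}
  B: {C-α, C-β, C-ε, C-θ}
  C: {C-β, C-ε, C-η, C-θ}
  D: {C-ε, C-ζ}
  E: {C-δ}
  F: {C-γ, C-ε, C-ζ, C-η}
No 2 sites suffice: every size-2 union leaves at least one demand point uncovered.
But {B, E, F} covers everything, so the minimum is 3.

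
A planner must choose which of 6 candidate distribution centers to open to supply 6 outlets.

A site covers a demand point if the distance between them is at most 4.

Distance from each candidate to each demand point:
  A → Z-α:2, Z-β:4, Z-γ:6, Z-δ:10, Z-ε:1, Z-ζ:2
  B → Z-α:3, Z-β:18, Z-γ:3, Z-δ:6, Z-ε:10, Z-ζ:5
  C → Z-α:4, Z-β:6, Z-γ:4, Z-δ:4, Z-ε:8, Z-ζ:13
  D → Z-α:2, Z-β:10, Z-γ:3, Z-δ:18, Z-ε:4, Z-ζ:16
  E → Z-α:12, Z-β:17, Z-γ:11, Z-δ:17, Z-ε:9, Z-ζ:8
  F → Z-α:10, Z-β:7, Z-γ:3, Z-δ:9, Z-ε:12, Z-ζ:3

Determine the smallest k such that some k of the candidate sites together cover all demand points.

2

Coverage sets (demand points within 4 of each site):
  A: {Z-α, Z-β, Z-ε, Z-ζ}
  B: {Z-α, Z-γ}
  C: {Z-α, Z-γ, Z-δ}
  D: {Z-α, Z-γ, Z-ε}
  E: {}
  F: {Z-γ, Z-ζ}
No single site covers all 6 demand points.
But {A, C} covers everything, so the minimum is 2.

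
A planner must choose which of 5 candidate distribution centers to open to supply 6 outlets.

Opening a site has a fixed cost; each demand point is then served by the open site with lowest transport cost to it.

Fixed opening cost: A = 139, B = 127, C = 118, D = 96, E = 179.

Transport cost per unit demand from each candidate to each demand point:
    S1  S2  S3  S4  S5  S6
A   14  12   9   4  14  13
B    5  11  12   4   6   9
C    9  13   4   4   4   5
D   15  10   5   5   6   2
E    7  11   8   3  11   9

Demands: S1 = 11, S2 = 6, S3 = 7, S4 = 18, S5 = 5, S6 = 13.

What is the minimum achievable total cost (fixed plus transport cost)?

Open {C}: assign each demand point to its cheapest open site.
  S1→C 11×9=99, S2→C 6×13=78, S3→C 7×4=28, S4→C 18×4=72, S5→C 5×4=20, S6→C 13×5=65
  transport cost 362, fixed 118 → total 480.
Compare {B, D}: transport cost 278 + fixed 223 = 501.
Compare {D}: transport cost 406 + fixed 96 = 502.
Compare {C, D}: transport cost 305 + fixed 214 = 519.
All other subsets cost ≥ 501. Minimum total cost: 480.

480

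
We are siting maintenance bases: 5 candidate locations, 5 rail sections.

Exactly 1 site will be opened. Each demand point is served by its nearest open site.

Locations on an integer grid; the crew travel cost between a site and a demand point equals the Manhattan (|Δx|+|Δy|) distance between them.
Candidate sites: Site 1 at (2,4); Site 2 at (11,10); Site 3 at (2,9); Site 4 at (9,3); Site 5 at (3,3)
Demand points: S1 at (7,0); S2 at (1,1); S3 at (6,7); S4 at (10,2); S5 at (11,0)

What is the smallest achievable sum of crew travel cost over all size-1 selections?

Open {Site 4}.
  S1→Site 4 5, S2→Site 4 10, S3→Site 4 7, S4→Site 4 2, S5→Site 4 5  ⇒ total 29.
Compare {Site 5}: total 37.
Compare {Site 1}: total 43.
No size-1 selection does better; minimum is 29.

29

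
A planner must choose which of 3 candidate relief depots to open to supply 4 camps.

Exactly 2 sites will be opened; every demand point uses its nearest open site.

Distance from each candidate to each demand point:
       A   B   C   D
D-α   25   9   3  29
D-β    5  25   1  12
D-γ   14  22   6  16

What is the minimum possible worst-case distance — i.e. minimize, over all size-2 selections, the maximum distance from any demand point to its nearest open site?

Open {D-α, D-β}.
  Farthest demand point is D at distance 12 (to D-β); all others are ≤ 12.
With {D-α, D-γ} the worst case is 16.
With {D-β, D-γ} the worst case is 22.
No size-2 selection achieves below 12.

12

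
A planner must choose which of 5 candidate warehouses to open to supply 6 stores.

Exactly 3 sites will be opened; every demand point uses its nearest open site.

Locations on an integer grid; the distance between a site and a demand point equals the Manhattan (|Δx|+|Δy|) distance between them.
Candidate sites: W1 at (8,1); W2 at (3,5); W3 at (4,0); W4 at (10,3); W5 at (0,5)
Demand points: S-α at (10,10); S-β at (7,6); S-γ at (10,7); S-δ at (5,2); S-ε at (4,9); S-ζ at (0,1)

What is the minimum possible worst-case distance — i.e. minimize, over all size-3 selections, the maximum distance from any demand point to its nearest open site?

Open {W1, W2, W4}.
  Farthest demand point is S-α at distance 7 (to W4); all others are ≤ 7.
With {W2, W3, W4} the worst case is 7.
With {W2, W4, W5} the worst case is 7.
No size-3 selection achieves below 7.

7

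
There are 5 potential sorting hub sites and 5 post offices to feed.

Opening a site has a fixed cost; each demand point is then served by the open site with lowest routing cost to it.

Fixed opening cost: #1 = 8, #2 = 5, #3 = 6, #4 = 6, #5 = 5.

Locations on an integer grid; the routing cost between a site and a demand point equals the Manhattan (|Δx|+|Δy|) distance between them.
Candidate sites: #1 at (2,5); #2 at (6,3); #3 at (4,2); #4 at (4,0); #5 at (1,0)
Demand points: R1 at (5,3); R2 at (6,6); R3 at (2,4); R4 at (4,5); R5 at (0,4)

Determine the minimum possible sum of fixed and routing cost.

23

Open {#1, #2}: assign each demand point to its cheapest open site.
  R1→#2 1, R2→#2 3, R3→#1 1, R4→#1 2, R5→#1 3
  routing cost 10, fixed 13 → total 23.
Compare {#1}: routing cost 16 + fixed 8 = 24.
Compare {#2}: routing cost 20 + fixed 5 = 25.
Compare {#3}: routing cost 21 + fixed 6 = 27.
All other subsets cost ≥ 24. Minimum total cost: 23.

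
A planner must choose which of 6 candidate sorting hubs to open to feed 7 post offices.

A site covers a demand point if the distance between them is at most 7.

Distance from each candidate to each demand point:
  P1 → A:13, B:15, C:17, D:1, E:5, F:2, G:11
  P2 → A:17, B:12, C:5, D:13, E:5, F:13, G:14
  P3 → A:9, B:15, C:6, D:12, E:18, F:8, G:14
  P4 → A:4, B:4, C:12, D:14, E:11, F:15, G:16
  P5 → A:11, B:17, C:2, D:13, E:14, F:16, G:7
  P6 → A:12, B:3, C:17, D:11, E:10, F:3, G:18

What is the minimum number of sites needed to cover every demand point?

Coverage sets (demand points within 7 of each site):
  P1: {D, E, F}
  P2: {C, E}
  P3: {C}
  P4: {A, B}
  P5: {C, G}
  P6: {B, F}
No 2 sites suffice: every size-2 union leaves at least one demand point uncovered.
But {P1, P4, P5} covers everything, so the minimum is 3.

3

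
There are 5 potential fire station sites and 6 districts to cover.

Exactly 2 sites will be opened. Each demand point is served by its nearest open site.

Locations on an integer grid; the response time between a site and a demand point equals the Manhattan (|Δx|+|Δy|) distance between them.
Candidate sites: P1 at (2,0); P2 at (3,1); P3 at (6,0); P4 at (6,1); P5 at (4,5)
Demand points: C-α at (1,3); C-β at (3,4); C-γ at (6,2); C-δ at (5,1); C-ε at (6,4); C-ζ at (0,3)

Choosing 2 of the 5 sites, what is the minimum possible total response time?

Open {P2, P4}.
  C-α→P2 4, C-β→P2 3, C-γ→P4 1, C-δ→P4 1, C-ε→P4 3, C-ζ→P2 5  ⇒ total 17.
Compare {P4, P5}: total 18.
Compare {P1, P4}: total 19.
No size-2 selection does better; minimum is 17.

17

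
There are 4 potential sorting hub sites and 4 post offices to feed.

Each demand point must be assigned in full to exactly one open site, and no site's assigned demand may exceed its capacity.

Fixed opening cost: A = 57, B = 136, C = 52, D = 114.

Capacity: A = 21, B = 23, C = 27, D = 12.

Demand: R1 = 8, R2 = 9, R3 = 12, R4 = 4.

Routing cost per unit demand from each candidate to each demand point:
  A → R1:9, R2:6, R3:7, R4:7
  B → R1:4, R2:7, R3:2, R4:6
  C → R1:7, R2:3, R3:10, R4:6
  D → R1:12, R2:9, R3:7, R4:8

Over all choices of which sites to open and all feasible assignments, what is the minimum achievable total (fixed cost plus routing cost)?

Open {B, C}; cheapest assignment that respects the capacities:
  B (cap 23, load 20): R1, R3 — cost 8×4 + 12×2 = 56
  C (cap 27, load 13): R2, R4 — cost 9×3 + 4×6 = 51
  Shipping 107, fixed 188 → total 295.
  Any other capacity-feasible assignment to {B, C} ships for at least 107.
Compare {A, C}: its best feasible assignment gives total 300.
Compare {A, B}: its best feasible assignment gives total 331.
Every other set of open sites that can feasibly serve all demand totals ≥ 300 even under its best assignment. Minimum: 295.

295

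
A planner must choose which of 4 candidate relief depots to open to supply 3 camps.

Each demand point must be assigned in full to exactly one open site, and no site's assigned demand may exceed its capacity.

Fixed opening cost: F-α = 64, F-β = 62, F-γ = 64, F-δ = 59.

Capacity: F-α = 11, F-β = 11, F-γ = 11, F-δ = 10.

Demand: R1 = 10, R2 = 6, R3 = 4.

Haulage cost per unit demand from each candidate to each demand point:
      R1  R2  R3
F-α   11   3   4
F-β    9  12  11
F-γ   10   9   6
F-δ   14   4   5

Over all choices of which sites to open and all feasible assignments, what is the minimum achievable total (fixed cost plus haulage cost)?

Open {F-α, F-β}; cheapest assignment that respects the capacities:
  F-α (cap 11, load 10): R2, R3 — cost 6×3 + 4×4 = 34
  F-β (cap 11, load 10): R1 — cost 10×9 = 90
  Shipping 124, fixed 126 → total 250.
  Any other capacity-feasible assignment to {F-α, F-β} ships for at least 124.
Compare {F-β, F-δ}: its best feasible assignment gives total 255.
Compare {F-α, F-γ}: its best feasible assignment gives total 262.
Every other set of open sites that can feasibly serve all demand totals ≥ 255 even under its best assignment. Minimum: 250.

250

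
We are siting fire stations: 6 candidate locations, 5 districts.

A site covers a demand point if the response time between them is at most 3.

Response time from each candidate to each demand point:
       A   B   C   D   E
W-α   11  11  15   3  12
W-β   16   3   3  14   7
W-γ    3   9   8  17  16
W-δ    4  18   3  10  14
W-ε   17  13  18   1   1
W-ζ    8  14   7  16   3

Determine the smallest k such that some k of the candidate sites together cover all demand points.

3

Coverage sets (demand points within 3 of each site):
  W-α: {D}
  W-β: {B, C}
  W-γ: {A}
  W-δ: {C}
  W-ε: {D, E}
  W-ζ: {E}
No 2 sites suffice: every size-2 union leaves at least one demand point uncovered.
But {W-β, W-γ, W-ε} covers everything, so the minimum is 3.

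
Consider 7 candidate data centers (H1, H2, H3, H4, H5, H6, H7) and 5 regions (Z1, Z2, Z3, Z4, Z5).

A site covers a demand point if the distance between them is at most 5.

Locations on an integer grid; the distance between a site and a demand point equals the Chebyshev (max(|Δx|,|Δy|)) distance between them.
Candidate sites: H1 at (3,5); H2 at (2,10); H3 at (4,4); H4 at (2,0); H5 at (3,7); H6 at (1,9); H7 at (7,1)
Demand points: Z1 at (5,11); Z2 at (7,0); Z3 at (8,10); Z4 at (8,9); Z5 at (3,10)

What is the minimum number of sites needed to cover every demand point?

2

Coverage sets (demand points within 5 of each site):
  H1: {Z2, Z3, Z4, Z5}
  H2: {Z1, Z5}
  H3: {Z2, Z4}
  H4: {Z2}
  H5: {Z1, Z3, Z4, Z5}
  H6: {Z1, Z5}
  H7: {Z2}
No single site covers all 5 demand points.
But {H1, H2} covers everything, so the minimum is 2.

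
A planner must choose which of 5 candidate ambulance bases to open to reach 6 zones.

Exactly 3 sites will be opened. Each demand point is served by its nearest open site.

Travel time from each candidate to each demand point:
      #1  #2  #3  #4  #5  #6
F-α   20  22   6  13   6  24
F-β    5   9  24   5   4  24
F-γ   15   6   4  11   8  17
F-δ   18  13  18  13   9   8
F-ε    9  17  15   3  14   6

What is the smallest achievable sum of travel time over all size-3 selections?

28

Open {F-β, F-γ, F-ε}.
  #1→F-β 5, #2→F-γ 6, #3→F-γ 4, #4→F-ε 3, #5→F-β 4, #6→F-ε 6  ⇒ total 28.
Compare {F-β, F-γ, F-δ}: total 32.
Compare {F-α, F-β, F-ε}: total 33.
No size-3 selection does better; minimum is 28.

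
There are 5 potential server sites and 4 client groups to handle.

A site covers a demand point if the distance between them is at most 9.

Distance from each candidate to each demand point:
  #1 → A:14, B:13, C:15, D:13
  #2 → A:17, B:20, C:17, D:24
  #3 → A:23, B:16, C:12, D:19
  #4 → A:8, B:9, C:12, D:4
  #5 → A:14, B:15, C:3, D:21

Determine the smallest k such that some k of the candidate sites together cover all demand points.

Coverage sets (demand points within 9 of each site):
  #1: {}
  #2: {}
  #3: {}
  #4: {A, B, D}
  #5: {C}
No single site covers all 4 demand points.
But {#4, #5} covers everything, so the minimum is 2.

2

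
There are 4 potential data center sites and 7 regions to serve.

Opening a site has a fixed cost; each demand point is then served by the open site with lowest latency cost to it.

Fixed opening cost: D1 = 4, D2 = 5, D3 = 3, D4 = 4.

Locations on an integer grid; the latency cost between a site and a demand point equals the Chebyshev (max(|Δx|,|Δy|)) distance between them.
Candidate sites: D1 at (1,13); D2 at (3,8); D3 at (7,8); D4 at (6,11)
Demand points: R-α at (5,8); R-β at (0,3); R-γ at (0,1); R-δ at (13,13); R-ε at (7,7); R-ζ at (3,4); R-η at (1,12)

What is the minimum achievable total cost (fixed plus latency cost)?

35

Open {D1, D3}: assign each demand point to its cheapest open site.
  R-α→D3 2, R-β→D3 7, R-γ→D3 7, R-δ→D3 6, R-ε→D3 1, R-ζ→D3 4, R-η→D1 1
  latency cost 28, fixed 7 → total 35.
Compare {D3}: latency cost 33 + fixed 3 = 36.
Compare {D2, D3}: latency cost 29 + fixed 8 = 37.
Compare {D1, D2, D3}: latency cost 26 + fixed 12 = 38.
All other subsets cost ≥ 36. Minimum total cost: 35.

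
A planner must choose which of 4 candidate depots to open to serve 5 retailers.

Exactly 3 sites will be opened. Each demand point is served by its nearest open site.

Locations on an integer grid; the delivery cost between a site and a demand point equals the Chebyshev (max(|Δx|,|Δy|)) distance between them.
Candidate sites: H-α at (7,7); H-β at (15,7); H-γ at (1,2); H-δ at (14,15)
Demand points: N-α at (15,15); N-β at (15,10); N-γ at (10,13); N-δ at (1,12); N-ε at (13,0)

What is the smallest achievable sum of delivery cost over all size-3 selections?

21

Open {H-α, H-β, H-δ}.
  N-α→H-δ 1, N-β→H-β 3, N-γ→H-δ 4, N-δ→H-α 6, N-ε→H-α 7  ⇒ total 21.
Compare {H-α, H-γ, H-δ}: total 23.
Compare {H-β, H-γ, H-δ}: total 25.
No size-3 selection does better; minimum is 21.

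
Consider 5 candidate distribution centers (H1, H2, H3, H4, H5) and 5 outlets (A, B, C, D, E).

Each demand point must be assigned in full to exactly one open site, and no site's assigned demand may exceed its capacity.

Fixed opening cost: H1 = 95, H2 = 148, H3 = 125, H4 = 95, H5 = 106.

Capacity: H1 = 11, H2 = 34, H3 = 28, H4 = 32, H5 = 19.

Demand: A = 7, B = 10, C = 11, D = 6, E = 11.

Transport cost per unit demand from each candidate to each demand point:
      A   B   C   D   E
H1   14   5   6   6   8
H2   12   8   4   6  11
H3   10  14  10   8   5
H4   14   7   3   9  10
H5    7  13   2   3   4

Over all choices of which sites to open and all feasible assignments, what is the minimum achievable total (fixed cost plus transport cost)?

451

Open {H4, H5}; cheapest assignment that respects the capacities:
  H4 (cap 32, load 27): B, C, D — cost 10×7 + 11×3 + 6×9 = 157
  H5 (cap 19, load 18): A, E — cost 7×7 + 11×4 = 93
  Shipping 250, fixed 201 → total 451.
  Any other capacity-feasible assignment to {H4, H5} ships for at least 250.
Compare {H3, H4}: its best feasible assignment gives total 496.
Compare {H2, H5}: its best feasible assignment gives total 507.
Every other set of open sites that can feasibly serve all demand totals ≥ 496 even under its best assignment. Minimum: 451.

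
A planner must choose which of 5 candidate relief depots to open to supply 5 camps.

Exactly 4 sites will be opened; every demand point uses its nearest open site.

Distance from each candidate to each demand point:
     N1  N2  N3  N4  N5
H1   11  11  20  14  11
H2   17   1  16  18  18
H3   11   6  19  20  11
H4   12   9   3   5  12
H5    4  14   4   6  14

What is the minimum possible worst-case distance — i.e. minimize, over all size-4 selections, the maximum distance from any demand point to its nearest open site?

11

Open {H1, H2, H3, H4}.
  Farthest demand point is N1 at distance 11 (to H1); all others are ≤ 11.
With {H1, H2, H3, H5} the worst case is 11.
With {H1, H2, H4, H5} the worst case is 11.
No size-4 selection achieves below 11.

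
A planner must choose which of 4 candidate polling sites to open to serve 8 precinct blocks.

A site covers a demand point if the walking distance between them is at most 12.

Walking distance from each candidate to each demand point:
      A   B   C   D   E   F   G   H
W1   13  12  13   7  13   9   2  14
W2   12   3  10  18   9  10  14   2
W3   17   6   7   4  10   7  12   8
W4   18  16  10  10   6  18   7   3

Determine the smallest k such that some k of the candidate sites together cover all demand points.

Coverage sets (demand points within 12 of each site):
  W1: {B, D, F, G}
  W2: {A, B, C, E, F, H}
  W3: {B, C, D, E, F, G, H}
  W4: {C, D, E, G, H}
No single site covers all 8 demand points.
But {W1, W2} covers everything, so the minimum is 2.

2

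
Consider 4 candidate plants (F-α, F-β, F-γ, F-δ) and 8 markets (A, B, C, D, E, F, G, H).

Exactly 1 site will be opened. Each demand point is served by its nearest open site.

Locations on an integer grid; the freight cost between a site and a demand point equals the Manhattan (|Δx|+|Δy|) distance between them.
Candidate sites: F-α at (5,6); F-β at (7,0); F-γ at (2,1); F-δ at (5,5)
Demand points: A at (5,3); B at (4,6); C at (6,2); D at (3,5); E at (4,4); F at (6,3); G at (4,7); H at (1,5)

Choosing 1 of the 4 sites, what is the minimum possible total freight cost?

22

Open {F-δ}.
  A→F-δ 2, B→F-δ 2, C→F-δ 4, D→F-δ 2, E→F-δ 2, F→F-δ 3, G→F-δ 3, H→F-δ 4  ⇒ total 22.
Compare {F-α}: total 26.
Compare {F-γ}: total 46.
No size-1 selection does better; minimum is 22.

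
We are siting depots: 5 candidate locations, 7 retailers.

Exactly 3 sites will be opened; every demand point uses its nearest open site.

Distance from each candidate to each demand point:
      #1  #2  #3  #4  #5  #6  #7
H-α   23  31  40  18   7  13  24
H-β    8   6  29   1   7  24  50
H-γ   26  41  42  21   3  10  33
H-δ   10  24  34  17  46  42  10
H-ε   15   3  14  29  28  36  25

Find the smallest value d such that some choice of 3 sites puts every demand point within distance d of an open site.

17

Open {H-α, H-δ, H-ε}.
  Farthest demand point is #4 at distance 17 (to H-δ); all others are ≤ 17.
With {H-γ, H-δ, H-ε} the worst case is 17.
With {H-α, H-β, H-ε} the worst case is 24.
No size-3 selection achieves below 17.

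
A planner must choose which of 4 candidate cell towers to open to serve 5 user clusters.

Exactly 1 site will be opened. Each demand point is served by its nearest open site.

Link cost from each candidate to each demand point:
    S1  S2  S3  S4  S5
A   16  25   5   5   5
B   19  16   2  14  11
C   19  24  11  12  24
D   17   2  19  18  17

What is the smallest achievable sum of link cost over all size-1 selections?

56

Open {A}.
  S1→A 16, S2→A 25, S3→A 5, S4→A 5, S5→A 5  ⇒ total 56.
Compare {B}: total 62.
Compare {D}: total 73.
No size-1 selection does better; minimum is 56.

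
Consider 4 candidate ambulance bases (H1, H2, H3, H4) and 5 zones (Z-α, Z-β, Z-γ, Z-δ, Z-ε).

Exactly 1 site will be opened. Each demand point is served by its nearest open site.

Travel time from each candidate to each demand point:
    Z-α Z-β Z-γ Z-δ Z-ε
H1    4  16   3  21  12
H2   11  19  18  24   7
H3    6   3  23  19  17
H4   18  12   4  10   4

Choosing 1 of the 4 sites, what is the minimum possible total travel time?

48

Open {H4}.
  Z-α→H4 18, Z-β→H4 12, Z-γ→H4 4, Z-δ→H4 10, Z-ε→H4 4  ⇒ total 48.
Compare {H1}: total 56.
Compare {H3}: total 68.
No size-1 selection does better; minimum is 48.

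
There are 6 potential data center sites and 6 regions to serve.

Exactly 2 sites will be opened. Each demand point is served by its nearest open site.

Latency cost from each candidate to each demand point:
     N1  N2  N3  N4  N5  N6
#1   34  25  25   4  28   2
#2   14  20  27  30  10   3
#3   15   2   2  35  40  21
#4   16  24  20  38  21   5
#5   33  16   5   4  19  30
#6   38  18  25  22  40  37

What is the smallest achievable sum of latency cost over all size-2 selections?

52

Open {#2, #5}.
  N1→#2 14, N2→#5 16, N3→#5 5, N4→#5 4, N5→#2 10, N6→#2 3  ⇒ total 52.
Compare {#1, #3}: total 53.
Compare {#2, #3}: total 61.
No size-2 selection does better; minimum is 52.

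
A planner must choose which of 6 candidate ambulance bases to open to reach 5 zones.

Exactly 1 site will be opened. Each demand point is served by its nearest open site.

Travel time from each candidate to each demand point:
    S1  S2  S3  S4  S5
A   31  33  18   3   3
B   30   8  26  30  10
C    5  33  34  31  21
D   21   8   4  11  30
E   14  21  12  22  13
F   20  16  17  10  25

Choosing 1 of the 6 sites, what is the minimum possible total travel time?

74

Open {D}.
  S1→D 21, S2→D 8, S3→D 4, S4→D 11, S5→D 30  ⇒ total 74.
Compare {E}: total 82.
Compare {A}: total 88.
No size-1 selection does better; minimum is 74.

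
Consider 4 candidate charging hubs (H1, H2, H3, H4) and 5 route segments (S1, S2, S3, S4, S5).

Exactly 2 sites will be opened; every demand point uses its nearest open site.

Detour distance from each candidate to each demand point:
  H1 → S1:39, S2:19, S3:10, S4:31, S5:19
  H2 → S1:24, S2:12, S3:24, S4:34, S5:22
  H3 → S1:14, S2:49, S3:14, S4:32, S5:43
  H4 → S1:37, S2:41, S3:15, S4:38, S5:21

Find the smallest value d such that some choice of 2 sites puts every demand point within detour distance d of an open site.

Open {H1, H2}.
  Farthest demand point is S4 at detour distance 31 (to H1); all others are ≤ 31.
With {H1, H3} the worst case is 31.
With {H2, H3} the worst case is 32.
No size-2 selection achieves below 31.

31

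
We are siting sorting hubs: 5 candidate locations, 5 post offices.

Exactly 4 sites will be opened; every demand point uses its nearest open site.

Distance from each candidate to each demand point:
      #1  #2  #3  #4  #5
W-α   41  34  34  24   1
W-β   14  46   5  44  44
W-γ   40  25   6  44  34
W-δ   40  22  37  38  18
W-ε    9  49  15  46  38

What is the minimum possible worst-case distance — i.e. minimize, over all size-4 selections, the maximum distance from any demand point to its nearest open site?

24

Open {W-α, W-β, W-γ, W-δ}.
  Farthest demand point is #4 at distance 24 (to W-α); all others are ≤ 24.
With {W-α, W-β, W-δ, W-ε} the worst case is 24.
With {W-α, W-γ, W-δ, W-ε} the worst case is 24.
No size-4 selection achieves below 24.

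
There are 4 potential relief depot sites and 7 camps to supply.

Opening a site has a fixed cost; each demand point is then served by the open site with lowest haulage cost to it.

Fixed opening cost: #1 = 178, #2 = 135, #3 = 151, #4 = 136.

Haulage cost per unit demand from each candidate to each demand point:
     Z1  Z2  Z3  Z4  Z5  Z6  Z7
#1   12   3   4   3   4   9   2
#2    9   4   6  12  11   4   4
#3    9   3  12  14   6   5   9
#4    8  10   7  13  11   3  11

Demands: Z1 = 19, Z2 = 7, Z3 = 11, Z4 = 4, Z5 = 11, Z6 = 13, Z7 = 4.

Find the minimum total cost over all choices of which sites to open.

Open {#1, #4}: assign each demand point to its cheapest open site.
  Z1→#4 19×8=152, Z2→#1 7×3=21, Z3→#1 11×4=44, Z4→#1 4×3=12, Z5→#1 11×4=44, Z6→#4 13×3=39, Z7→#1 4×2=8
  haulage cost 320, fixed 314 → total 634.
Compare {#2}: haulage cost 502 + fixed 135 = 637.
Compare {#1}: haulage cost 474 + fixed 178 = 652.
Compare {#1, #2}: haulage cost 352 + fixed 313 = 665.
All other subsets cost ≥ 637. Minimum total cost: 634.

634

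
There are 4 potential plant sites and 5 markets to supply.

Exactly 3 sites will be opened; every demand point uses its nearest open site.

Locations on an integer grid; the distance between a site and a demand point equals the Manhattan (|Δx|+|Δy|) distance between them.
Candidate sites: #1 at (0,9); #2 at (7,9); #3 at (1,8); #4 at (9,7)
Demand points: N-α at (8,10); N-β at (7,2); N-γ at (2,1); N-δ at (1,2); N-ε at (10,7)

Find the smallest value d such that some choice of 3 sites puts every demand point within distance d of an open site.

8

Open {#1, #2, #3}.
  Farthest demand point is N-γ at distance 8 (to #3); all others are ≤ 8.
With {#1, #3, #4} the worst case is 8.
With {#2, #3, #4} the worst case is 8.
No size-3 selection achieves below 8.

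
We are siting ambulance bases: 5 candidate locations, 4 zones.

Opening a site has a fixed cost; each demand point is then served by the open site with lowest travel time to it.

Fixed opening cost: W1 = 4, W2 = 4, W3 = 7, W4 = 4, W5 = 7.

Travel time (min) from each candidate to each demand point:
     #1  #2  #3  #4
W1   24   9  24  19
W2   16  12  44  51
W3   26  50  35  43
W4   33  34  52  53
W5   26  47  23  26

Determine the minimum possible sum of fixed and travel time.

76

Open {W1, W2}: assign each demand point to its cheapest open site.
  #1→W2 16, #2→W1 9, #3→W1 24, #4→W1 19
  travel time 68, fixed 8 → total 76.
Compare {W1}: travel time 76 + fixed 4 = 80.
Compare {W1, W2, W4}: travel time 68 + fixed 12 = 80.
Compare {W1, W2, W5}: travel time 67 + fixed 15 = 82.
All other subsets cost ≥ 80. Minimum total cost: 76.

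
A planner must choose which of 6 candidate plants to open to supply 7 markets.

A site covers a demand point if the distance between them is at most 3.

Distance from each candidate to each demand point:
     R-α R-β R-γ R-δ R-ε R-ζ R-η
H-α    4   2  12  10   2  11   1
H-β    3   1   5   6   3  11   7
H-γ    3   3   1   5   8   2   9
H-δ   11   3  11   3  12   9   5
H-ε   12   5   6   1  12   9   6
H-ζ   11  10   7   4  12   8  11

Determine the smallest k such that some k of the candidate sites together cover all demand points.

3

Coverage sets (demand points within 3 of each site):
  H-α: {R-β, R-ε, R-η}
  H-β: {R-α, R-β, R-ε}
  H-γ: {R-α, R-β, R-γ, R-ζ}
  H-δ: {R-β, R-δ}
  H-ε: {R-δ}
  H-ζ: {}
No 2 sites suffice: every size-2 union leaves at least one demand point uncovered.
But {H-α, H-γ, H-δ} covers everything, so the minimum is 3.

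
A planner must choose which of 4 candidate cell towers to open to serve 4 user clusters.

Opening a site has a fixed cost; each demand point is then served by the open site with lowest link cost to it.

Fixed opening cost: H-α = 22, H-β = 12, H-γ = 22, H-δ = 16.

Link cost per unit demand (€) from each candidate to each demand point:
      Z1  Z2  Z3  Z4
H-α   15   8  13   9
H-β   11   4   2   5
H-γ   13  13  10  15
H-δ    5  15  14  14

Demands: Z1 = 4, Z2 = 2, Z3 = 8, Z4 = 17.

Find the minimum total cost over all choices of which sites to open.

Open {H-β, H-δ}: assign each demand point to its cheapest open site.
  Z1→H-δ 4×5=20, Z2→H-β 2×4=8, Z3→H-β 8×2=16, Z4→H-β 17×5=85
  link cost 129, fixed 28 → total 157.
Compare {H-β}: link cost 153 + fixed 12 = 165.
Compare {H-α, H-β, H-δ}: link cost 129 + fixed 50 = 179.
Compare {H-β, H-γ, H-δ}: link cost 129 + fixed 50 = 179.
All other subsets cost ≥ 165. Minimum total cost: 157.

157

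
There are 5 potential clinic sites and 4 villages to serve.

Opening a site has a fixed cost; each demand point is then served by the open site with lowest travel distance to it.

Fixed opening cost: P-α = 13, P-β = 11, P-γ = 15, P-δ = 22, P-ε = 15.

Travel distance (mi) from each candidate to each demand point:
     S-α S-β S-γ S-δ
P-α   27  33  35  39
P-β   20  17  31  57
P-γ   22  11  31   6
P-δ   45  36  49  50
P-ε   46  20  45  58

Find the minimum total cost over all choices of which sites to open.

85

Open {P-γ}: assign each demand point to its cheapest open site.
  S-α→P-γ 22, S-β→P-γ 11, S-γ→P-γ 31, S-δ→P-γ 6
  travel distance 70, fixed 15 → total 85.
Compare {P-β, P-γ}: travel distance 68 + fixed 26 = 94.
Compare {P-α, P-γ}: travel distance 70 + fixed 28 = 98.
Compare {P-γ, P-ε}: travel distance 70 + fixed 30 = 100.
All other subsets cost ≥ 94. Minimum total cost: 85.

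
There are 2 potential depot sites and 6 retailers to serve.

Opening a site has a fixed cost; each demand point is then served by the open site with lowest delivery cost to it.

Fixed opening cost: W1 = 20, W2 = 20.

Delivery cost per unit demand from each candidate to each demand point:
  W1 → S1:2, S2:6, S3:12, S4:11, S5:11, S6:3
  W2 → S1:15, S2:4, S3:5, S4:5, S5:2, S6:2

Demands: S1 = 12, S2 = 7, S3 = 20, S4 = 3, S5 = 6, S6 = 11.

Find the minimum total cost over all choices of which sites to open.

241

Open {W1, W2}: assign each demand point to its cheapest open site.
  S1→W1 12×2=24, S2→W2 7×4=28, S3→W2 20×5=100, S4→W2 3×5=15, S5→W2 6×2=12, S6→W2 11×2=22
  delivery cost 201, fixed 40 → total 241.
Compare {W2}: delivery cost 357 + fixed 20 = 377.
Compare {W1}: delivery cost 438 + fixed 20 = 458.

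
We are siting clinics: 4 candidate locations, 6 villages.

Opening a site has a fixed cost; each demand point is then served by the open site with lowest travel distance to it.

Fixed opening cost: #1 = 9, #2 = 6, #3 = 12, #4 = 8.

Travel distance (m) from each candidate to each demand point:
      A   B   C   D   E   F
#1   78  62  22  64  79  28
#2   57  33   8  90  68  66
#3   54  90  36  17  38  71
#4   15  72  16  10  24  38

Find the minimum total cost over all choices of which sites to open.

Open {#1, #2, #4}: assign each demand point to its cheapest open site.
  A→#4 15, B→#2 33, C→#2 8, D→#4 10, E→#4 24, F→#1 28
  travel distance 118, fixed 23 → total 141.
Compare {#2, #4}: travel distance 128 + fixed 14 = 142.
Compare {#1, #2, #3, #4}: travel distance 118 + fixed 35 = 153.
Compare {#2, #3, #4}: travel distance 128 + fixed 26 = 154.
All other subsets cost ≥ 142. Minimum total cost: 141.

141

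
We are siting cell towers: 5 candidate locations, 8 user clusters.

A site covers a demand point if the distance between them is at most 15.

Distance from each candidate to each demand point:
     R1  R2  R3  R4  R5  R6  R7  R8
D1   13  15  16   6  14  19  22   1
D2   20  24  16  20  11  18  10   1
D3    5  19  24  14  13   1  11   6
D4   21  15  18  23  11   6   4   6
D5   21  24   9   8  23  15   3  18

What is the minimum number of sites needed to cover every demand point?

Coverage sets (demand points within 15 of each site):
  D1: {R1, R2, R4, R5, R8}
  D2: {R5, R7, R8}
  D3: {R1, R4, R5, R6, R7, R8}
  D4: {R2, R5, R6, R7, R8}
  D5: {R3, R4, R6, R7}
No single site covers all 8 demand points.
But {D1, D5} covers everything, so the minimum is 2.

2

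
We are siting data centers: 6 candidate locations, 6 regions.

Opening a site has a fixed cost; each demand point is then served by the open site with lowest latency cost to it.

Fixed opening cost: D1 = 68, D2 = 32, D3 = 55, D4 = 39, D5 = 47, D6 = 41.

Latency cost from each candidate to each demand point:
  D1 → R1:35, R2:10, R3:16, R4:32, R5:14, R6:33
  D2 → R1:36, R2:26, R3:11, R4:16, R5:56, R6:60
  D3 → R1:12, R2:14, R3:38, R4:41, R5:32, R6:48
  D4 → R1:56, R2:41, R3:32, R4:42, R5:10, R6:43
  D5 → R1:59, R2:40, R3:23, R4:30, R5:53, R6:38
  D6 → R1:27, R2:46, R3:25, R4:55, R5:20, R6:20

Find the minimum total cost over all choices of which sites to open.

193

Open {D2, D6}: assign each demand point to its cheapest open site.
  R1→D6 27, R2→D2 26, R3→D2 11, R4→D2 16, R5→D6 20, R6→D6 20
  latency cost 120, fixed 73 → total 193.
Compare {D1}: latency cost 140 + fixed 68 = 208.
Compare {D2, D4}: latency cost 142 + fixed 71 = 213.
Compare {D1, D2}: latency cost 119 + fixed 100 = 219.
All other subsets cost ≥ 208. Minimum total cost: 193.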